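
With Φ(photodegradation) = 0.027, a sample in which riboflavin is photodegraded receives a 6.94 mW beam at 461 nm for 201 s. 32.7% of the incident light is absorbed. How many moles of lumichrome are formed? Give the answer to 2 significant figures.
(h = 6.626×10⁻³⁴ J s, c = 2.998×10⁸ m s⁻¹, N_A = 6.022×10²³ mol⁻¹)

4.7×10⁻⁸ mol

Photon energy at 461 nm: hc/λ = (6.626×10⁻³⁴)(2.998×10⁸)/(461×10⁻⁹) = 4.309×10⁻¹⁹ J.
Energy delivered: (6.94 mW)(201 s) = 1.395 J.
Photons incident: 1.395 / 4.309×10⁻¹⁹ = 3.237×10¹⁸, i.e. 3.237×10¹⁸/6.022×10²³ = 5.375×10⁻⁶ mol.
Photons absorbed: 0.327 × 5.375×10⁻⁶ = 1.758×10⁻⁶ mol.
Product: Φ × n_abs = 0.027 × 1.758×10⁻⁶ = 4.747×10⁻⁸ mol.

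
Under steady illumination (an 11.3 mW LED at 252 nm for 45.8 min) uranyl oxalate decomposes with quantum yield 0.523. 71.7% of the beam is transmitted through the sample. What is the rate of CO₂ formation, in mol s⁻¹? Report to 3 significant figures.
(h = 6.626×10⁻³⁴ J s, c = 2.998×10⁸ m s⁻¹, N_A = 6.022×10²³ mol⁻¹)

Photon energy at 252 nm: hc/λ = (6.626×10⁻³⁴)(2.998×10⁸)/(252×10⁻⁹) = 7.883×10⁻¹⁹ J.
Energy delivered: (11.3 mW)(2748 s) = 31.05 J.
Photons incident: 31.05 / 7.883×10⁻¹⁹ = 3.939×10¹⁹, i.e. 3.939×10¹⁹/6.022×10²³ = 6.541×10⁻⁵ mol.
Fraction absorbed: 1 − 71.7/100 = 0.2830.
Photons absorbed: 0.2830 × 6.541×10⁻⁵ = 1.851×10⁻⁵ mol.
Product formed: 0.523 × 1.851×10⁻⁵ = 9.681×10⁻⁶ mol.
Rate: 9.681×10⁻⁶ / 2748 s = 3.52×10⁻⁹ mol s⁻¹.

3.52×10⁻⁹ mol s⁻¹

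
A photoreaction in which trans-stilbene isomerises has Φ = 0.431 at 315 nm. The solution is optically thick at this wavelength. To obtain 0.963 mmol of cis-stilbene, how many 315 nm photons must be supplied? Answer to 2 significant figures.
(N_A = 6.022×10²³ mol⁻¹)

1.3×10²¹ photons

Product: 0.963 mmol = 9.63×10⁻⁴ mol.
Photons that must be absorbed: 9.63×10⁻⁴ / 0.431 = 0.002234 mol.
Photon count: 0.002234 × 6.022×10²³ = 1.3×10²¹.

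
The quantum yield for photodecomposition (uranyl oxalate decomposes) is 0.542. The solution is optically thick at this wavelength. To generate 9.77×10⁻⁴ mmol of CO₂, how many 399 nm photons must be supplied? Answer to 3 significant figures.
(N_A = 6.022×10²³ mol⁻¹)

1.09×10¹⁸ photons

Product: 9.77×10⁻⁴ mmol = 9.77×10⁻⁷ mol.
Photons that must be absorbed: 9.77×10⁻⁷ / 0.542 = 1.803×10⁻⁶ mol.
Photon count: 1.803×10⁻⁶ × 6.022×10²³ = 1.09×10¹⁸.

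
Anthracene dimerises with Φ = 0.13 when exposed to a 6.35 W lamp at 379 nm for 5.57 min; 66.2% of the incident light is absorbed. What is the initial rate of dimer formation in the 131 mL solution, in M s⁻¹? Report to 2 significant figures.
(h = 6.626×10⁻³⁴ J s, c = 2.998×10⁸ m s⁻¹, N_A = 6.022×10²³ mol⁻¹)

1.3×10⁻⁵ M s⁻¹

Photon energy at 379 nm: hc/λ = (6.626×10⁻³⁴)(2.998×10⁸)/(379×10⁻⁹) = 5.241×10⁻¹⁹ J.
Energy delivered: (6.35 W)(334.2 s) = 2122 J.
Photons incident: 2122 / 5.241×10⁻¹⁹ = 4.049×10²¹, i.e. 4.049×10²¹/6.022×10²³ = 0.006724 mol.
Photons absorbed: 0.662 × 0.006724 = 0.004451 mol.
Product formed: 0.13 × 0.004451 = 5.786×10⁻⁴ mol.
Rate: 5.786×10⁻⁴ mol / (334.2 s × 0.131 L) = 1.3×10⁻⁵ M s⁻¹.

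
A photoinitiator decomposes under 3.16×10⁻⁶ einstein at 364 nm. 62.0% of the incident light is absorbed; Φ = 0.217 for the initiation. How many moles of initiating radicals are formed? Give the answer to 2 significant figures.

Photons absorbed: 0.620 × 3.16×10⁻⁶ = 1.959×10⁻⁶ mol.
Product: Φ × n_abs = 0.217 × 1.959×10⁻⁶ = 4.251×10⁻⁷ mol.

4.3×10⁻⁷ mol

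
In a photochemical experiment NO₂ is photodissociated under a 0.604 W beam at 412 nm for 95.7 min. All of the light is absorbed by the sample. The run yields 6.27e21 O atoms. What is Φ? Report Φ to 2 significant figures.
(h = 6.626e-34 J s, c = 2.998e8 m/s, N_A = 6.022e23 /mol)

Product: 6.27e21 / 6.022e23 = 0.01041 mol.
Photon energy at 412 nm: hc/λ = (6.626e-34)(2.998e8)/(412e-9) = 4.822e-19 J.
Energy delivered: (0.604 W)(5742 s) = 3468 J.
Photons incident: 3468 / 4.822e-19 = 7.192e21, i.e. 7.192e21/6.022e23 = 0.01194 mol.
Φ = 0.01041 mol / 0.01194 mol photons = 0.87.

Φ = 0.87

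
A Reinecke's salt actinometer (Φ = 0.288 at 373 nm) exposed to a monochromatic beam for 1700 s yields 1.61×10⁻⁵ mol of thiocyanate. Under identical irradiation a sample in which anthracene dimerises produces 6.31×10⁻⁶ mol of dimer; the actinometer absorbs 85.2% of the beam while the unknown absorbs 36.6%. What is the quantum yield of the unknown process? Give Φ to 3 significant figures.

Φ = 0.263

Photons absorbed by the actinometer: 1.61×10⁻⁵ / 0.288 = 5.590×10⁻⁵ mol.
Incident flux: 5.590×10⁻⁵ / 0.852 = 6.561×10⁻⁵ einstein.
Absorbed by unknown: 0.366 × 6.561×10⁻⁵ = 2.401×10⁻⁵ mol.
Φ(unknown) = 6.31×10⁻⁶ / 2.401×10⁻⁵ = 0.263.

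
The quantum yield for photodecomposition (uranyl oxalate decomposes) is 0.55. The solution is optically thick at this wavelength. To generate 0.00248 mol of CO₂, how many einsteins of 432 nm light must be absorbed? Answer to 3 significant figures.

Photons that must be absorbed: 0.00248 / 0.55 = 0.004509 mol.

0.00451 einstein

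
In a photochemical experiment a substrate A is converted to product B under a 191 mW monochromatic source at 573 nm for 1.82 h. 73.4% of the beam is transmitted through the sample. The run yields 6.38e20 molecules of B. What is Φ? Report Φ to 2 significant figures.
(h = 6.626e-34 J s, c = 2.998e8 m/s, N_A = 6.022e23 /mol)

Φ = 0.66

Product: 6.38e20 / 6.022e23 = 0.001059 mol.
Photon energy at 573 nm: hc/λ = (6.626e-34)(2.998e8)/(573e-9) = 3.467e-19 J.
Energy delivered: (191 mW)(6552 s) = 1251 J.
Photons incident: 1251 / 3.467e-19 = 3.608e21, i.e. 3.608e21/6.022e23 = 0.005991 mol.
Fraction absorbed: 1 − 73.4/100 = 0.2660.
Photons absorbed: 0.2660 × 0.005991 = 0.001594 mol.
Φ = 0.001059 mol / 0.001594 mol photons = 0.66.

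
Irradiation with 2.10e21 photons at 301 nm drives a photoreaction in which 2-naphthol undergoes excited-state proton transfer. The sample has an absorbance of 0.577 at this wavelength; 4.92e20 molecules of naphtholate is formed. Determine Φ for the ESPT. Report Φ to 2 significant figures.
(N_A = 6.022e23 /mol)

Product: 4.92e20 / 6.022e23 = 8.170e-4 mol.
Moles of photons: 2.10e21 / 6.022e23 = 0.003487 mol.
Fraction absorbed: 1 − 10^(−0.577) = 0.7351.
Photons absorbed: 0.7351 × 0.003487 = 0.002563 mol.
Φ = 8.170e-4 mol / 0.002563 mol photons = 0.32.

Φ = 0.32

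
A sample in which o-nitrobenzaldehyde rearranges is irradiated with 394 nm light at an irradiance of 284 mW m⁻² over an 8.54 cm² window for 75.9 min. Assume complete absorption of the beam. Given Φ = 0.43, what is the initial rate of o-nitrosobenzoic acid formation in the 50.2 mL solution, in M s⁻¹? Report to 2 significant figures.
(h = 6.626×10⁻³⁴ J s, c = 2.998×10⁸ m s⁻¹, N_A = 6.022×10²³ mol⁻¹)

6.8×10⁻⁹ M s⁻¹

Photon energy at 394 nm: hc/λ = (6.626×10⁻³⁴)(2.998×10⁸)/(394×10⁻⁹) = 5.042×10⁻¹⁹ J.
Energy delivered: (284 mW m⁻²)(8.54×10⁻⁴ m²)(4554 s) = 1.105 J.
Photons incident: 1.105 / 5.042×10⁻¹⁹ = 2.192×10¹⁸, i.e. 2.192×10¹⁸/6.022×10²³ = 3.640×10⁻⁶ mol.
Product formed: 0.43 × 3.640×10⁻⁶ = 1.565×10⁻⁶ mol.
Rate: 1.565×10⁻⁶ mol / (4554 s × 0.0502 L) = 6.8×10⁻⁹ M s⁻¹.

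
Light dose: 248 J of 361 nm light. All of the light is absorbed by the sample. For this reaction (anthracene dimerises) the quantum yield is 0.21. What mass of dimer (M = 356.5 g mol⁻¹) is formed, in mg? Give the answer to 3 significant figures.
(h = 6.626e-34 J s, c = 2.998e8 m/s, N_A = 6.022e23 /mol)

56.0 mg

Photon energy at 361 nm: hc/λ = (6.626e-34)(2.998e8)/(361e-9) = 5.503e-19 J.
Photons incident: 248 / 5.503e-19 = 4.507e20, i.e. 4.507e20/6.022e23 = 7.484e-4 mol.
Product: Φ × n_abs = 0.21 × 7.484e-4 = 1.572e-4 mol.
Mass: 1.572e-4 × 356.5 = 0.05604 g = 56.0 mg.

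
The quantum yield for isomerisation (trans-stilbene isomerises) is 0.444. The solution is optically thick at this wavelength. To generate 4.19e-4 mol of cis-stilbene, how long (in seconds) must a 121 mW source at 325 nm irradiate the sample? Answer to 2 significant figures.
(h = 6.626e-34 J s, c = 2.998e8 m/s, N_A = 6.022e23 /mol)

Photons that must be absorbed: 4.19e-4 / 0.444 = 9.437e-4 mol.
Photon energy: hc/λ = 6.112e-19 J; per mole, 3.681e5 J mol⁻¹.
Energy required: 9.437e-4 × 3.681e5 = 347.4 J.
Time: 347.4 J / 0.121 W = 2900 s.

t ≈ 2900 s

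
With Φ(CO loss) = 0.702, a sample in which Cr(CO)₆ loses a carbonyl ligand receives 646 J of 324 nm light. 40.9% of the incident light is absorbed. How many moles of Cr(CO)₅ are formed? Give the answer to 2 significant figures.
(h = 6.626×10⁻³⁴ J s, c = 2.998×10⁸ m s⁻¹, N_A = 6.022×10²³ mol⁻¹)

5.0×10⁻⁴ mol

Photon energy at 324 nm: hc/λ = (6.626×10⁻³⁴)(2.998×10⁸)/(324×10⁻⁹) = 6.131×10⁻¹⁹ J.
Photons incident: 646 / 6.131×10⁻¹⁹ = 1.054×10²¹, i.e. 1.054×10²¹/6.022×10²³ = 0.001750 mol.
Photons absorbed: 0.409 × 0.001750 = 7.158×10⁻⁴ mol.
Product: Φ × n_abs = 0.702 × 7.158×10⁻⁴ = 5.025×10⁻⁴ mol.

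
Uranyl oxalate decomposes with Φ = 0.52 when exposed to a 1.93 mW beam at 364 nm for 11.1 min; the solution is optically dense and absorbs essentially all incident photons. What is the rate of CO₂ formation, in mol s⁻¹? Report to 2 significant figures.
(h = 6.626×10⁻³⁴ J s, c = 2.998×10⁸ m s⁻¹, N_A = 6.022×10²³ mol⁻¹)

3.1×10⁻⁹ mol s⁻¹

Photon energy at 364 nm: hc/λ = (6.626×10⁻³⁴)(2.998×10⁸)/(364×10⁻⁹) = 5.457×10⁻¹⁹ J.
Energy delivered: (1.93 mW)(666 s) = 1.285 J.
Photons incident: 1.285 / 5.457×10⁻¹⁹ = 2.355×10¹⁸, i.e. 2.355×10¹⁸/6.022×10²³ = 3.911×10⁻⁶ mol.
Product formed: 0.52 × 3.911×10⁻⁶ = 2.034×10⁻⁶ mol.
Rate: 2.034×10⁻⁶ / 666 s = 3.1×10⁻⁹ mol s⁻¹.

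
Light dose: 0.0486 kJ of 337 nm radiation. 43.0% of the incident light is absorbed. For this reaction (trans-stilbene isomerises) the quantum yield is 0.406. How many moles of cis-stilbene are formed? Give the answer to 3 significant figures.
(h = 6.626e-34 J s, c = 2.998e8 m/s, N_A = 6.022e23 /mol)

2.39e-5 mol

Photon energy at 337 nm: hc/λ = (6.626e-34)(2.998e8)/(337e-9) = 5.895e-19 J.
Incident energy: 0.0486 kJ = 48.6 J.
Photons incident: 48.6 / 5.895e-19 = 8.244e19, i.e. 8.244e19/6.022e23 = 1.369e-4 mol.
Photons absorbed: 0.430 × 1.369e-4 = 5.887e-5 mol.
Product: Φ × n_abs = 0.406 × 5.887e-5 = 2.390e-5 mol.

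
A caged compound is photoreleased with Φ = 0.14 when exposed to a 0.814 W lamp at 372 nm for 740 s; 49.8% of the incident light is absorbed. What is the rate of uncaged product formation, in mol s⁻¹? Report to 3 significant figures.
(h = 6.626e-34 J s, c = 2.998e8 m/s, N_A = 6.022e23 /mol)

1.76e-7 mol s⁻¹

Photon energy at 372 nm: hc/λ = (6.626e-34)(2.998e8)/(372e-9) = 5.340e-19 J.
Energy delivered: (0.814 W)(740 s) = 602.4 J.
Photons incident: 602.4 / 5.340e-19 = 1.128e21, i.e. 1.128e21/6.022e23 = 0.001873 mol.
Photons absorbed: 0.498 × 0.001873 = 9.328e-4 mol.
Product formed: 0.14 × 9.328e-4 = 1.306e-4 mol.
Rate: 1.306e-4 / 740 s = 1.76e-7 mol s⁻¹.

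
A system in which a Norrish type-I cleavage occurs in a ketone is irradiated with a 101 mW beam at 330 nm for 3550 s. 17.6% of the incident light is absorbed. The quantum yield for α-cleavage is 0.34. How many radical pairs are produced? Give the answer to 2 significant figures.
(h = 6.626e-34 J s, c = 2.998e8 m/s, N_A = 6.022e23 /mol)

Photon energy at 330 nm: hc/λ = (6.626e-34)(2.998e8)/(330e-9) = 6.020e-19 J.
Energy delivered: (101 mW)(3550 s) = 358.6 J.
Photons incident: 358.6 / 6.020e-19 = 5.957e20, i.e. 5.957e20/6.022e23 = 9.892e-4 mol.
Photons absorbed: 0.176 × 9.892e-4 = 1.741e-4 mol.
Product: Φ × n_abs = 0.34 × 1.741e-4 = 5.919e-5 mol.
As a count: 5.919e-5 × 6.022e23 = 3.6e19.

3.6e19 radical pairs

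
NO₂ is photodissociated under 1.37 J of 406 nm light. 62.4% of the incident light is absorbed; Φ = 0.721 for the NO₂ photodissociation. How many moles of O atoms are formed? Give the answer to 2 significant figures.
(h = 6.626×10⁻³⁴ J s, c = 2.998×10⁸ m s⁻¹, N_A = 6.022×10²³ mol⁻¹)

2.1×10⁻⁶ mol

Photon energy at 406 nm: hc/λ = (6.626×10⁻³⁴)(2.998×10⁸)/(406×10⁻⁹) = 4.893×10⁻¹⁹ J.
Photons incident: 1.37 / 4.893×10⁻¹⁹ = 2.800×10¹⁸, i.e. 2.800×10¹⁸/6.022×10²³ = 4.650×10⁻⁶ mol.
Photons absorbed: 0.624 × 4.650×10⁻⁶ = 2.902×10⁻⁶ mol.
Product: Φ × n_abs = 0.721 × 2.902×10⁻⁶ = 2.092×10⁻⁶ mol.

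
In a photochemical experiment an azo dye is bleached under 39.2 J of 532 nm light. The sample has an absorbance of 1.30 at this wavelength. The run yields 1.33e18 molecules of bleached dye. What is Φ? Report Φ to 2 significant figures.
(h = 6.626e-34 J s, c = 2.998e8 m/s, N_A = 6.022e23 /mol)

Product: 1.33e18 / 6.022e23 = 2.209e-6 mol.
Photon energy at 532 nm: hc/λ = (6.626e-34)(2.998e8)/(532e-9) = 3.734e-19 J.
Photons incident: 39.2 / 3.734e-19 = 1.050e20, i.e. 1.050e20/6.022e23 = 1.744e-4 mol.
Fraction absorbed: 1 − 10^(−1.30) = 0.9499.
Photons absorbed: 0.9499 × 1.744e-4 = 1.657e-4 mol.
Φ = 2.209e-6 mol / 1.657e-4 mol photons = 0.013.

Φ = 0.013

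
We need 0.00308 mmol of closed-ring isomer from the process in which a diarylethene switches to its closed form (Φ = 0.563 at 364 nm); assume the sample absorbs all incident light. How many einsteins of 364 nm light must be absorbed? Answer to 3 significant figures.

5.47e-6 einstein

Product: 0.00308 mmol = 3.08e-6 mol.
Photons that must be absorbed: 3.08e-6 / 0.563 = 5.471e-6 mol.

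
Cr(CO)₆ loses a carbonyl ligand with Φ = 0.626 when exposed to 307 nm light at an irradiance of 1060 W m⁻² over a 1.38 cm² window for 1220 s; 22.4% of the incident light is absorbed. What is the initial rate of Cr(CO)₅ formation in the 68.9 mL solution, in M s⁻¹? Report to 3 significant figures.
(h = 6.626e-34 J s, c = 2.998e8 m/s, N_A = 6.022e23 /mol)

Photon energy at 307 nm: hc/λ = (6.626e-34)(2.998e8)/(307e-9) = 6.471e-19 J.
Energy delivered: (1060 W m⁻²)(1.38e-4 m²)(1220 s) = 178.5 J.
Photons incident: 178.5 / 6.471e-19 = 2.758e20, i.e. 2.758e20/6.022e23 = 4.580e-4 mol.
Photons absorbed: 0.224 × 4.580e-4 = 1.026e-4 mol.
Product formed: 0.626 × 1.026e-4 = 6.423e-5 mol.
Rate: 6.423e-5 mol / (1220 s × 0.0689 L) = 7.64e-7 M s⁻¹.

7.64e-7 M s⁻¹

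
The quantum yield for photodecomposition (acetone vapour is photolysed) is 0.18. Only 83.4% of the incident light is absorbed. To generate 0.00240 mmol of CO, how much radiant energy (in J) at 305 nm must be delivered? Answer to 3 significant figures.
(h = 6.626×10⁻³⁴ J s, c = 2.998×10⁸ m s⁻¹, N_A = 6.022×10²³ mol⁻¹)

6.27 J

Product: 0.00240 mmol = 2.40×10⁻⁶ mol.
Photons that must be absorbed: 2.40×10⁻⁶ / 0.18 = 1.333×10⁻⁵ mol.
Incident photons needed: 1.333×10⁻⁵ / 0.834 = 1.598×10⁻⁵ mol.
Photon energy: hc/λ = 6.513×10⁻¹⁹ J; per mole, 3.922×10⁵ J mol⁻¹.
Energy required: 1.598×10⁻⁵ × 3.922×10⁵ = 6.27 J.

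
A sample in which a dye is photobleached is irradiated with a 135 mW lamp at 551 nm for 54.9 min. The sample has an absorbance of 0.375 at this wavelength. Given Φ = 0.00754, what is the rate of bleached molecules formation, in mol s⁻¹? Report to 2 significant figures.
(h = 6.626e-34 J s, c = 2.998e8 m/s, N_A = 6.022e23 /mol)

2.7e-9 mol s⁻¹

Photon energy at 551 nm: hc/λ = (6.626e-34)(2.998e8)/(551e-9) = 3.605e-19 J.
Energy delivered: (135 mW)(3294 s) = 444.7 J.
Photons incident: 444.7 / 3.605e-19 = 1.234e21, i.e. 1.234e21/6.022e23 = 0.002049 mol.
Fraction absorbed: 1 − 10^(−0.375) = 0.5783.
Photons absorbed: 0.5783 × 0.002049 = 0.001185 mol.
Product formed: 0.00754 × 0.001185 = 8.935e-6 mol.
Rate: 8.935e-6 / 3294 s = 2.7e-9 mol s⁻¹.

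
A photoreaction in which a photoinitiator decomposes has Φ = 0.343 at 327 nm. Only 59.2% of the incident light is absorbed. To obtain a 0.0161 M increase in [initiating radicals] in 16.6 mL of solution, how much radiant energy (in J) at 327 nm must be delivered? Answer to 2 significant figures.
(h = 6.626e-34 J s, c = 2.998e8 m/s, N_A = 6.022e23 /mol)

Product: (0.0161 M)(0.0166 L) = 2.673e-4 mol.
Photons that must be absorbed: 2.673e-4 / 0.343 = 7.793e-4 mol.
Incident photons needed: 7.793e-4 / 0.592 = 0.001316 mol.
Photon energy: hc/λ = 6.075e-19 J; per mole, 3.658e5 J mol⁻¹.
Energy required: 0.001316 × 3.658e5 = 480 J.

480 J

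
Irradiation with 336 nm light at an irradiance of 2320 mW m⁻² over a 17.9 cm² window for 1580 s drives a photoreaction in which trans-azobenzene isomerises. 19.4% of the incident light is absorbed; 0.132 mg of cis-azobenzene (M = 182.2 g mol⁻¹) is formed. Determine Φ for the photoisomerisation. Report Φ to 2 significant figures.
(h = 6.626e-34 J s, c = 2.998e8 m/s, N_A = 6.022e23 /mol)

Φ = 0.20

Product: 0.132 mg / 182.2 g mol⁻¹ = 7.245e-7 mol.
Photon energy at 336 nm: hc/λ = (6.626e-34)(2.998e8)/(336e-9) = 5.912e-19 J.
Energy delivered: (2320 mW m⁻²)(17.9e-4 m²)(1580 s) = 6.561 J.
Photons incident: 6.561 / 5.912e-19 = 1.110e19, i.e. 1.110e19/6.022e23 = 1.843e-5 mol.
Photons absorbed: 0.194 × 1.843e-5 = 3.575e-6 mol.
Φ = 7.245e-7 mol / 3.575e-6 mol photons = 0.20.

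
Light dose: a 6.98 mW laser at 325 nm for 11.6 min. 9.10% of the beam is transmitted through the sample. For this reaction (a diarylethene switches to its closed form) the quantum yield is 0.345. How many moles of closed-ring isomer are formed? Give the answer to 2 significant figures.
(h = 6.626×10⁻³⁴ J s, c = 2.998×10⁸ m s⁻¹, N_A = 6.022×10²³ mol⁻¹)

Photon energy at 325 nm: hc/λ = (6.626×10⁻³⁴)(2.998×10⁸)/(325×10⁻⁹) = 6.112×10⁻¹⁹ J.
Energy delivered: (6.98 mW)(696 s) = 4.858 J.
Photons incident: 4.858 / 6.112×10⁻¹⁹ = 7.948×10¹⁸, i.e. 7.948×10¹⁸/6.022×10²³ = 1.320×10⁻⁵ mol.
Fraction absorbed: 1 − 9.10/100 = 0.9090.
Photons absorbed: 0.9090 × 1.320×10⁻⁵ = 1.200×10⁻⁵ mol.
Product: Φ × n_abs = 0.345 × 1.200×10⁻⁵ = 4.140×10⁻⁶ mol.

4.1×10⁻⁶ mol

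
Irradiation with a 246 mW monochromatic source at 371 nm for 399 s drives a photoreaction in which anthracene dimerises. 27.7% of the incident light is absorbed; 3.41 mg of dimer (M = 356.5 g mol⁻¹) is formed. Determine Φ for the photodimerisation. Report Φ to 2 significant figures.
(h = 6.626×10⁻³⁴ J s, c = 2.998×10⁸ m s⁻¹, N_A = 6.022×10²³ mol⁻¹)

Product: 3.41 mg / 356.5 g mol⁻¹ = 9.565×10⁻⁶ mol.
Photon energy at 371 nm: hc/λ = (6.626×10⁻³⁴)(2.998×10⁸)/(371×10⁻⁹) = 5.354×10⁻¹⁹ J.
Energy delivered: (246 mW)(399 s) = 98.15 J.
Photons incident: 98.15 / 5.354×10⁻¹⁹ = 1.833×10²⁰, i.e. 1.833×10²⁰/6.022×10²³ = 3.044×10⁻⁴ mol.
Photons absorbed: 0.277 × 3.044×10⁻⁴ = 8.432×10⁻⁵ mol.
Φ = 9.565×10⁻⁶ mol / 8.432×10⁻⁵ mol photons = 0.11.

Φ = 0.11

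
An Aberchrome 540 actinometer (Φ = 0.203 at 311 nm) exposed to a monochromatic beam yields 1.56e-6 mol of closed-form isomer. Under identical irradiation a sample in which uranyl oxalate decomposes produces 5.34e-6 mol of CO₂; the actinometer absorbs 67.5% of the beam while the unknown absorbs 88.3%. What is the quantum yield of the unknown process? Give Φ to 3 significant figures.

Photons absorbed by the actinometer: 1.56e-6 / 0.203 = 7.685e-6 mol.
Incident flux: 7.685e-6 / 0.675 = 1.139e-5 einstein.
Absorbed by unknown: 0.883 × 1.139e-5 = 1.006e-5 mol.
Φ(unknown) = 5.34e-6 / 1.006e-5 = 0.531.

Φ = 0.531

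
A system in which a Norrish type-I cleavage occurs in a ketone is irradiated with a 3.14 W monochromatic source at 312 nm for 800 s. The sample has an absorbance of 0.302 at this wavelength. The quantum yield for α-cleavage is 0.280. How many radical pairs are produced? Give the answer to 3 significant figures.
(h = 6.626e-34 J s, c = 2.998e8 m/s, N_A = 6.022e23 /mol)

5.54e20 radical pairs

Photon energy at 312 nm: hc/λ = (6.626e-34)(2.998e8)/(312e-9) = 6.367e-19 J.
Energy delivered: (3.14 W)(800 s) = 2512 J.
Photons incident: 2512 / 6.367e-19 = 3.945e21, i.e. 3.945e21/6.022e23 = 0.006551 mol.
Fraction absorbed: 1 − 10^(−0.302) = 0.5011.
Photons absorbed: 0.5011 × 0.006551 = 0.003283 mol.
Product: Φ × n_abs = 0.280 × 0.003283 = 9.192e-4 mol.
As a count: 9.192e-4 × 6.022e23 = 5.54e20.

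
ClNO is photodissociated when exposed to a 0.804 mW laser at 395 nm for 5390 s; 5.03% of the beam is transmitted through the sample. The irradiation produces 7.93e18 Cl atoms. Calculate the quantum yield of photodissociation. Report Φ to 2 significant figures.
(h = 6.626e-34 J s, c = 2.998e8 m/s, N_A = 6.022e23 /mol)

Φ = 0.97

Product: 7.93e18 / 6.022e23 = 1.317e-5 mol.
Photon energy at 395 nm: hc/λ = (6.626e-34)(2.998e8)/(395e-9) = 5.029e-19 J.
Energy delivered: (0.804 mW)(5390 s) = 4.334 J.
Photons incident: 4.334 / 5.029e-19 = 8.618e18, i.e. 8.618e18/6.022e23 = 1.431e-5 mol.
Fraction absorbed: 1 − 5.03/100 = 0.9497.
Photons absorbed: 0.9497 × 1.431e-5 = 1.359e-5 mol.
Φ = 1.317e-5 mol / 1.359e-5 mol photons = 0.97.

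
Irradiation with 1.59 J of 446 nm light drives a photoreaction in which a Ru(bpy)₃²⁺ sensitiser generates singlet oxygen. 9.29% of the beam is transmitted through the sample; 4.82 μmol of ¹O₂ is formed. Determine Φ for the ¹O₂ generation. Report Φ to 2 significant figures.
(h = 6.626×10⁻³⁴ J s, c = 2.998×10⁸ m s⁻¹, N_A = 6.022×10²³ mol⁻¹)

Φ = 0.90

Product: 4.82 μmol = 4.82×10⁻⁶ mol.
Photon energy at 446 nm: hc/λ = (6.626×10⁻³⁴)(2.998×10⁸)/(446×10⁻⁹) = 4.454×10⁻¹⁹ J.
Photons incident: 1.59 / 4.454×10⁻¹⁹ = 3.570×10¹⁸, i.e. 3.570×10¹⁸/6.022×10²³ = 5.928×10⁻⁶ mol.
Fraction absorbed: 1 − 9.29/100 = 0.9071.
Photons absorbed: 0.9071 × 5.928×10⁻⁶ = 5.377×10⁻⁶ mol.
Φ = 4.82×10⁻⁶ mol / 5.377×10⁻⁶ mol photons = 0.90.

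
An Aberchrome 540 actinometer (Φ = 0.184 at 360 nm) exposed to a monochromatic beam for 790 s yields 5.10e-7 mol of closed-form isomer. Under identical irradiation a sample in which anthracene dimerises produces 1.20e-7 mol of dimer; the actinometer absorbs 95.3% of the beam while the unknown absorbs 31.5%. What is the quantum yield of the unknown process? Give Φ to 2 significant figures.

Photons absorbed by the actinometer: 5.10e-7 / 0.184 = 2.772e-6 mol.
Incident flux: 2.772e-6 / 0.953 = 2.909e-6 einstein.
Absorbed by unknown: 0.315 × 2.909e-6 = 9.163e-7 mol.
Φ(unknown) = 1.20e-7 / 9.163e-7 = 0.13.

Φ = 0.13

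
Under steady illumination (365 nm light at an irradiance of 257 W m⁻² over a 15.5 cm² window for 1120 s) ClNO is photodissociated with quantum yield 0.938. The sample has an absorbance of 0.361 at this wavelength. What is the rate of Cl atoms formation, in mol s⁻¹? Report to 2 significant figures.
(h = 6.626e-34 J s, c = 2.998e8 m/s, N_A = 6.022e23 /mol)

Photon energy at 365 nm: hc/λ = (6.626e-34)(2.998e8)/(365e-9) = 5.442e-19 J.
Energy delivered: (257 W m⁻²)(15.5e-4 m²)(1120 s) = 446.2 J.
Photons incident: 446.2 / 5.442e-19 = 8.199e20, i.e. 8.199e20/6.022e23 = 0.001362 mol.
Fraction absorbed: 1 − 10^(−0.361) = 0.5645.
Photons absorbed: 0.5645 × 0.001362 = 7.688e-4 mol.
Product formed: 0.938 × 7.688e-4 = 7.211e-4 mol.
Rate: 7.211e-4 / 1120 s = 6.4e-7 mol s⁻¹.

6.4e-7 mol s⁻¹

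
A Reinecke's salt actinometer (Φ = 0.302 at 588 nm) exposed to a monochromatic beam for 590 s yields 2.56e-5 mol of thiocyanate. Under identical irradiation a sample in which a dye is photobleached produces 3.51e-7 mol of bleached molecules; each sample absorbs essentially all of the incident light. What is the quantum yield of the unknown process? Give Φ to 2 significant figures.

Φ = 0.0041

Photons absorbed by the actinometer: 2.56e-5 / 0.302 = 8.477e-5 mol.
Φ(unknown) = 3.51e-7 / 8.477e-5 = 0.0041.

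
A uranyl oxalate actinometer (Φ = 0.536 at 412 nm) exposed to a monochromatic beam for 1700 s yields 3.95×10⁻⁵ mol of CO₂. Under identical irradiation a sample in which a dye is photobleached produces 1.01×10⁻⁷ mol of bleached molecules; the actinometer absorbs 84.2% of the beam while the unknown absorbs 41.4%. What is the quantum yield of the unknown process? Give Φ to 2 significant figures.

Photons absorbed by the actinometer: 3.95×10⁻⁵ / 0.536 = 7.369×10⁻⁵ mol.
Incident flux: 7.369×10⁻⁵ / 0.842 = 8.752×10⁻⁵ einstein.
Absorbed by unknown: 0.414 × 8.752×10⁻⁵ = 3.623×10⁻⁵ mol.
Φ(unknown) = 1.01×10⁻⁷ / 3.623×10⁻⁵ = 0.0028.

Φ = 0.0028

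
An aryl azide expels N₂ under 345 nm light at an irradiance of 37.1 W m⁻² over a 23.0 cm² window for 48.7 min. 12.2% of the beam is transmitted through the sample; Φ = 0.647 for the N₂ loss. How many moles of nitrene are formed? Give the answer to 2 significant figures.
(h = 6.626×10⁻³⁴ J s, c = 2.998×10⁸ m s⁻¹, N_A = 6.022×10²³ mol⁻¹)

Photon energy at 345 nm: hc/λ = (6.626×10⁻³⁴)(2.998×10⁸)/(345×10⁻⁹) = 5.758×10⁻¹⁹ J.
Energy delivered: (37.1 W m⁻²)(23.0×10⁻⁴ m²)(2922 s) = 249.3 J.
Photons incident: 249.3 / 5.758×10⁻¹⁹ = 4.330×10²⁰, i.e. 4.330×10²⁰/6.022×10²³ = 7.190×10⁻⁴ mol.
Fraction absorbed: 1 − 12.2/100 = 0.8780.
Photons absorbed: 0.8780 × 7.190×10⁻⁴ = 6.313×10⁻⁴ mol.
Product: Φ × n_abs = 0.647 × 6.313×10⁻⁴ = 4.085×10⁻⁴ mol.

4.1×10⁻⁴ mol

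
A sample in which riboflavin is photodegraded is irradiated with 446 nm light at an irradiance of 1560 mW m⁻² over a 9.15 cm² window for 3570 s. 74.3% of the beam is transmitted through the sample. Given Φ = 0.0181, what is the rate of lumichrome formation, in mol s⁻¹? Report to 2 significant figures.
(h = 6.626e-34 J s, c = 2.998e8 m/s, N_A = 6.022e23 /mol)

2.5e-11 mol s⁻¹

Photon energy at 446 nm: hc/λ = (6.626e-34)(2.998e8)/(446e-9) = 4.454e-19 J.
Energy delivered: (1560 mW m⁻²)(9.15e-4 m²)(3570 s) = 5.096 J.
Photons incident: 5.096 / 4.454e-19 = 1.144e19, i.e. 1.144e19/6.022e23 = 1.900e-5 mol.
Fraction absorbed: 1 − 74.3/100 = 0.2570.
Photons absorbed: 0.2570 × 1.900e-5 = 4.883e-6 mol.
Product formed: 0.0181 × 4.883e-6 = 8.838e-8 mol.
Rate: 8.838e-8 / 3570 s = 2.5e-11 mol s⁻¹.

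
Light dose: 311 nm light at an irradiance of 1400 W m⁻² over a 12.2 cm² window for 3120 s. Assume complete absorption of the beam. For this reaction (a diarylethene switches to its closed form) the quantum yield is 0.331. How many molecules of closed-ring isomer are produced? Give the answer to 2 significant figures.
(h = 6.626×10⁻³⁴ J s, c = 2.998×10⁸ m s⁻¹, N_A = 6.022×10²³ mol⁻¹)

2.8×10²¹ molecules

Photon energy at 311 nm: hc/λ = (6.626×10⁻³⁴)(2.998×10⁸)/(311×10⁻⁹) = 6.387×10⁻¹⁹ J.
Energy delivered: (1400 W m⁻²)(12.2×10⁻⁴ m²)(3120 s) = 5329 J.
Photons incident: 5329 / 6.387×10⁻¹⁹ = 8.344×10²¹, i.e. 8.344×10²¹/6.022×10²³ = 0.01386 mol.
Product: Φ × n_abs = 0.331 × 0.01386 = 0.004588 mol.
As a count: 0.004588 × 6.022×10²³ = 2.8×10²¹.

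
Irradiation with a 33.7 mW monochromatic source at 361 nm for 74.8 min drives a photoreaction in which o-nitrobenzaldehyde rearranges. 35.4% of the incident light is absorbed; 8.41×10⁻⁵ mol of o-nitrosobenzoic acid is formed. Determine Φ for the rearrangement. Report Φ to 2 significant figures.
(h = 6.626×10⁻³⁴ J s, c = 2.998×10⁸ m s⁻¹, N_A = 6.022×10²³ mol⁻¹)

Φ = 0.52

Photon energy at 361 nm: hc/λ = (6.626×10⁻³⁴)(2.998×10⁸)/(361×10⁻⁹) = 5.503×10⁻¹⁹ J.
Energy delivered: (33.7 mW)(4488 s) = 151.2 J.
Photons incident: 151.2 / 5.503×10⁻¹⁹ = 2.748×10²⁰, i.e. 2.748×10²⁰/6.022×10²³ = 4.563×10⁻⁴ mol.
Photons absorbed: 0.354 × 4.563×10⁻⁴ = 1.615×10⁻⁴ mol.
Φ = 8.41×10⁻⁵ mol / 1.615×10⁻⁴ mol photons = 0.52.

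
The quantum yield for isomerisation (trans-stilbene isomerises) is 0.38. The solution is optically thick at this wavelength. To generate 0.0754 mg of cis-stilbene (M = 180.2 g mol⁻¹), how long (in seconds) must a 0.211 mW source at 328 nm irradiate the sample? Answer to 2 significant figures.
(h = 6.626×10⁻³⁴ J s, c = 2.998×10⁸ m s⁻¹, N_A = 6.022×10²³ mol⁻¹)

Product: 0.0754 mg / 180.2 g mol⁻¹ = 4.184×10⁻⁷ mol.
Photons that must be absorbed: 4.184×10⁻⁷ / 0.38 = 1.101×10⁻⁶ mol.
Photon energy: hc/λ = 6.056×10⁻¹⁹ J; per mole, 3.647×10⁵ J mol⁻¹.
Energy required: 1.101×10⁻⁶ × 3.647×10⁵ = 0.4015 J.
Time: 0.4015 J / 0.000211 W = 1900 s.

t ≈ 1900 s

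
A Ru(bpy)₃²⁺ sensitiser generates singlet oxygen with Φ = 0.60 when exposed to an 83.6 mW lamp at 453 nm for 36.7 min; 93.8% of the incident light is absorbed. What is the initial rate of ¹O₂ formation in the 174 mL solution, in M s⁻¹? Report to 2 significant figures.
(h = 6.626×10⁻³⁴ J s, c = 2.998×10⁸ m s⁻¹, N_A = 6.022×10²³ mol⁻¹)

1.0×10⁻⁶ M s⁻¹

Photon energy at 453 nm: hc/λ = (6.626×10⁻³⁴)(2.998×10⁸)/(453×10⁻⁹) = 4.385×10⁻¹⁹ J.
Energy delivered: (83.6 mW)(2202 s) = 184.1 J.
Photons incident: 184.1 / 4.385×10⁻¹⁹ = 4.198×10²⁰, i.e. 4.198×10²⁰/6.022×10²³ = 6.971×10⁻⁴ mol.
Photons absorbed: 0.938 × 6.971×10⁻⁴ = 6.539×10⁻⁴ mol.
Product formed: 0.60 × 6.539×10⁻⁴ = 3.923×10⁻⁴ mol.
Rate: 3.923×10⁻⁴ mol / (2202 s × 0.174 L) = 1.0×10⁻⁶ M s⁻¹.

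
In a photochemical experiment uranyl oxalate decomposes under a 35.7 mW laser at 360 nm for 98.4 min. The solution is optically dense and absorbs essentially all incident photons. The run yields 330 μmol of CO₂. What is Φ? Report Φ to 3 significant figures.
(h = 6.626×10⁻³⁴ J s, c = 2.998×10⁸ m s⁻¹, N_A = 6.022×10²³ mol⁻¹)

Product: 330 μmol = 3.30×10⁻⁴ mol.
Photon energy at 360 nm: hc/λ = (6.626×10⁻³⁴)(2.998×10⁸)/(360×10⁻⁹) = 5.518×10⁻¹⁹ J.
Energy delivered: (35.7 mW)(5904 s) = 210.8 J.
Photons incident: 210.8 / 5.518×10⁻¹⁹ = 3.820×10²⁰, i.e. 3.820×10²⁰/6.022×10²³ = 6.343×10⁻⁴ mol.
Φ = 3.30×10⁻⁴ mol / 6.343×10⁻⁴ mol photons = 0.520.

Φ = 0.520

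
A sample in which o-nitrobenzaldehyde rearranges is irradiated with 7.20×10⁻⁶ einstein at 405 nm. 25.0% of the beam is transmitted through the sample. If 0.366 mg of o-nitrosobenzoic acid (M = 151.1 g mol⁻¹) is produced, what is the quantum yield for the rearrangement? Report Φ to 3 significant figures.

Φ = 0.449

Product: 0.366 mg / 151.1 g mol⁻¹ = 2.422×10⁻⁶ mol.
Fraction absorbed: 1 − 25.0/100 = 0.7500.
Photons absorbed: 0.7500 × 7.20×10⁻⁶ = 5.400×10⁻⁶ mol.
Φ = 2.422×10⁻⁶ mol / 5.400×10⁻⁶ mol photons = 0.449.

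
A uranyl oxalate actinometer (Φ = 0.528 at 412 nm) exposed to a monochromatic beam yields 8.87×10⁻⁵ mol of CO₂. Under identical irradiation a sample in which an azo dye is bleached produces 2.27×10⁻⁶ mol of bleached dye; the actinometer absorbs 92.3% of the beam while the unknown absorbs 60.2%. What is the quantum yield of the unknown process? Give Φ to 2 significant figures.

Φ = 0.021

Photons absorbed by the actinometer: 8.87×10⁻⁵ / 0.528 = 1.680×10⁻⁴ mol.
Incident flux: 1.680×10⁻⁴ / 0.923 = 1.820×10⁻⁴ einstein.
Absorbed by unknown: 0.602 × 1.820×10⁻⁴ = 1.096×10⁻⁴ mol.
Φ(unknown) = 2.27×10⁻⁶ / 1.096×10⁻⁴ = 0.021.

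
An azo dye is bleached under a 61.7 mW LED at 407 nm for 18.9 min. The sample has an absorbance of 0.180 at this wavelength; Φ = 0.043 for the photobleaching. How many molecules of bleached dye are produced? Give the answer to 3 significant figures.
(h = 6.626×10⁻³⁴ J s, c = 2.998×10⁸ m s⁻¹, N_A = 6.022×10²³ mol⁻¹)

2.09×10¹⁸ molecules

Photon energy at 407 nm: hc/λ = (6.626×10⁻³⁴)(2.998×10⁸)/(407×10⁻⁹) = 4.881×10⁻¹⁹ J.
Energy delivered: (61.7 mW)(1134 s) = 69.97 J.
Photons incident: 69.97 / 4.881×10⁻¹⁹ = 1.434×10²⁰, i.e. 1.434×10²⁰/6.022×10²³ = 2.381×10⁻⁴ mol.
Fraction absorbed: 1 − 10^(−0.180) = 0.3393.
Photons absorbed: 0.3393 × 2.381×10⁻⁴ = 8.079×10⁻⁵ mol.
Product: Φ × n_abs = 0.043 × 8.079×10⁻⁵ = 3.474×10⁻⁶ mol.
As a count: 3.474×10⁻⁶ × 6.022×10²³ = 2.09×10¹⁸.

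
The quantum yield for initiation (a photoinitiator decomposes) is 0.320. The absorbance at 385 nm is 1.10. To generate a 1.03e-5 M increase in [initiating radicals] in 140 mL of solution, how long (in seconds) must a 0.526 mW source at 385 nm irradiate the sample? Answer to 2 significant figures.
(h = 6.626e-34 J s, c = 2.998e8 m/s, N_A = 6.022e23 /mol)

Product: (1.03e-5 M)(0.14 L) = 1.442e-6 mol.
Photons that must be absorbed: 1.442e-6 / 0.320 = 4.506e-6 mol.
Fraction absorbed: 1 − 10^(−1.10) = 0.9206.
Incident photons needed: 4.506e-6 / 0.9206 = 4.895e-6 mol.
Photon energy: hc/λ = 5.160e-19 J; per mole, 3.107e5 J mol⁻¹.
Energy required: 4.895e-6 × 3.107e5 = 1.521 J.
Time: 1.521 J / 0.000526 W = 2900 s.

t ≈ 2900 s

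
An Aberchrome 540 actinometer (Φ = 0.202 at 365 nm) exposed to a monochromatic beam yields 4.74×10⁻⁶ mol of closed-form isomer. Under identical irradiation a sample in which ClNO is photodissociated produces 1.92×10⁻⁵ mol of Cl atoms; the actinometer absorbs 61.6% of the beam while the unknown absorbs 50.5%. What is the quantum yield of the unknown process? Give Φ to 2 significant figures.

Photons absorbed by the actinometer: 4.74×10⁻⁶ / 0.202 = 2.347×10⁻⁵ mol.
Incident flux: 2.347×10⁻⁵ / 0.616 = 3.810×10⁻⁵ einstein.
Absorbed by unknown: 0.505 × 3.810×10⁻⁵ = 1.924×10⁻⁵ mol.
Φ(unknown) = 1.92×10⁻⁵ / 1.924×10⁻⁵ = 1.0.

Φ = 1.0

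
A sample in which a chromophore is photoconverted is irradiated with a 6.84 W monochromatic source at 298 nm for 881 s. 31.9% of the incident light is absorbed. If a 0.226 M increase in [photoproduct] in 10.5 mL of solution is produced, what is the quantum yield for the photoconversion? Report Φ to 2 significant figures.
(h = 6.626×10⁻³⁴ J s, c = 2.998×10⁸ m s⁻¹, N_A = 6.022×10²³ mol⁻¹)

Φ = 0.50

Product: (0.226 M)(0.0105 L) = 0.002373 mol.
Photon energy at 298 nm: hc/λ = (6.626×10⁻³⁴)(2.998×10⁸)/(298×10⁻⁹) = 6.666×10⁻¹⁹ J.
Energy delivered: (6.84 W)(881 s) = 6026 J.
Photons incident: 6026 / 6.666×10⁻¹⁹ = 9.040×10²¹, i.e. 9.040×10²¹/6.022×10²³ = 0.01501 mol.
Photons absorbed: 0.319 × 0.01501 = 0.004788 mol.
Φ = 0.002373 mol / 0.004788 mol photons = 0.50.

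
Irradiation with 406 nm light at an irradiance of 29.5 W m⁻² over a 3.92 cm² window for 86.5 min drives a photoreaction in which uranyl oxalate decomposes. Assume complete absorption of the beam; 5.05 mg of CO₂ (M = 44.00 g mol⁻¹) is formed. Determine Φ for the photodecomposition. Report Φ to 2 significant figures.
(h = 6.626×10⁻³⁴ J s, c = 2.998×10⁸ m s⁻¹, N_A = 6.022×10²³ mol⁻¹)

Product: 5.05 mg / 44.00 g mol⁻¹ = 1.148×10⁻⁴ mol.
Photon energy at 406 nm: hc/λ = (6.626×10⁻³⁴)(2.998×10⁸)/(406×10⁻⁹) = 4.893×10⁻¹⁹ J.
Energy delivered: (29.5 W m⁻²)(3.92×10⁻⁴ m²)(5190 s) = 60.02 J.
Photons incident: 60.02 / 4.893×10⁻¹⁹ = 1.227×10²⁰, i.e. 1.227×10²⁰/6.022×10²³ = 2.038×10⁻⁴ mol.
Φ = 1.148×10⁻⁴ mol / 2.038×10⁻⁴ mol photons = 0.56.

Φ = 0.56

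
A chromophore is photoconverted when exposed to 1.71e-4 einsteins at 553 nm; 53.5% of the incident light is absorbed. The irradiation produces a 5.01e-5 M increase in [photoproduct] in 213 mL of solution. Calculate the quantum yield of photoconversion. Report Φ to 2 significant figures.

Φ = 0.12

Product: (5.01e-5 M)(0.213 L) = 1.067e-5 mol.
Photons absorbed: 0.535 × 1.71e-4 = 9.149e-5 mol.
Φ = 1.067e-5 mol / 9.149e-5 mol photons = 0.12.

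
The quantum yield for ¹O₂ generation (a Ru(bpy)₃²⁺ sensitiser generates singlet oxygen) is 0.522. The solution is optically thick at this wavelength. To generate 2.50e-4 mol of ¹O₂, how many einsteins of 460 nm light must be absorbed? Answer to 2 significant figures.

Photons that must be absorbed: 2.50e-4 / 0.522 = 4.789e-4 mol.

4.8e-4 einstein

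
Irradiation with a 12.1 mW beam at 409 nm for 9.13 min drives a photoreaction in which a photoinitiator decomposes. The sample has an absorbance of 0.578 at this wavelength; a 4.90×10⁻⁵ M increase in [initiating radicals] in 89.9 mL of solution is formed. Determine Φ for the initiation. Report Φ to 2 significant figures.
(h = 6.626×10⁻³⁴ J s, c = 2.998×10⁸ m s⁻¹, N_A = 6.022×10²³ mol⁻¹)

Product: (4.90×10⁻⁵ M)(0.0899 L) = 4.405×10⁻⁶ mol.
Photon energy at 409 nm: hc/λ = (6.626×10⁻³⁴)(2.998×10⁸)/(409×10⁻⁹) = 4.857×10⁻¹⁹ J.
Energy delivered: (12.1 mW)(547.8 s) = 6.628 J.
Photons incident: 6.628 / 4.857×10⁻¹⁹ = 1.365×10¹⁹, i.e. 1.365×10¹⁹/6.022×10²³ = 2.267×10⁻⁵ mol.
Fraction absorbed: 1 − 10^(−0.578) = 0.7358.
Photons absorbed: 0.7358 × 2.267×10⁻⁵ = 1.668×10⁻⁵ mol.
Φ = 4.405×10⁻⁶ mol / 1.668×10⁻⁵ mol photons = 0.26.

Φ = 0.26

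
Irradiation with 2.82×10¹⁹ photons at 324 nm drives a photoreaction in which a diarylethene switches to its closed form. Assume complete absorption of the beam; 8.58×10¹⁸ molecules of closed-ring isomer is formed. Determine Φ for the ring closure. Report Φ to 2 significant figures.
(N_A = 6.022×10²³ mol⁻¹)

Φ = 0.30

Product: 8.58×10¹⁸ / 6.022×10²³ = 1.425×10⁻⁵ mol.
Moles of photons: 2.82×10¹⁹ / 6.022×10²³ = 4.683×10⁻⁵ mol.
Φ = 1.425×10⁻⁵ mol / 4.683×10⁻⁵ mol photons = 0.30.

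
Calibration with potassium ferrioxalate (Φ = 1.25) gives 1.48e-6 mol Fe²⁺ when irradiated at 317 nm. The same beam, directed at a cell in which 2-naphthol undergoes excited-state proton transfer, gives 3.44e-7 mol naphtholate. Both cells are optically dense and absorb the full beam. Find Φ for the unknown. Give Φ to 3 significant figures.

Photons absorbed by the actinometer: 1.48e-6 / 1.25 = 1.184e-6 mol.
Φ(unknown) = 3.44e-7 / 1.184e-6 = 0.291.

Φ = 0.291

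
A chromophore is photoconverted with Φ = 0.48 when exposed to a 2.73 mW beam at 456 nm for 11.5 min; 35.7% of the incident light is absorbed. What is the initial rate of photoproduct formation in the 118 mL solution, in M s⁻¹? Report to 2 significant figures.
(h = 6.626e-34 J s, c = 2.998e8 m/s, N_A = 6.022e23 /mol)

Photon energy at 456 nm: hc/λ = (6.626e-34)(2.998e8)/(456e-9) = 4.356e-19 J.
Energy delivered: (2.73 mW)(690 s) = 1.884 J.
Photons incident: 1.884 / 4.356e-19 = 4.325e18, i.e. 4.325e18/6.022e23 = 7.182e-6 mol.
Photons absorbed: 0.357 × 7.182e-6 = 2.564e-6 mol.
Product formed: 0.48 × 2.564e-6 = 1.231e-6 mol.
Rate: 1.231e-6 mol / (690 s × 0.118 L) = 1.5e-8 M s⁻¹.

1.5e-8 M s⁻¹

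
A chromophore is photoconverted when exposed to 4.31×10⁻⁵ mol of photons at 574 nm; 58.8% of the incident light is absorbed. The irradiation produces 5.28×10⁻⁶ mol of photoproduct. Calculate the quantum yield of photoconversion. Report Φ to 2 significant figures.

Φ = 0.21

Photons absorbed: 0.588 × 4.31×10⁻⁵ = 2.534×10⁻⁵ mol.
Φ = 5.28×10⁻⁶ mol / 2.534×10⁻⁵ mol photons = 0.21.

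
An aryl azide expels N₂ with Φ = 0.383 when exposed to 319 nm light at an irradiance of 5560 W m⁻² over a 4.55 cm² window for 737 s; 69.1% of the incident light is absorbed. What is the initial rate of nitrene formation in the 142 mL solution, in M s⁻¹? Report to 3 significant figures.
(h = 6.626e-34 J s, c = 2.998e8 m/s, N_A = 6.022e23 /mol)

1.26e-5 M s⁻¹

Photon energy at 319 nm: hc/λ = (6.626e-34)(2.998e8)/(319e-9) = 6.227e-19 J.
Energy delivered: (5560 W m⁻²)(4.55e-4 m²)(737 s) = 1864 J.
Photons incident: 1864 / 6.227e-19 = 2.993e21, i.e. 2.993e21/6.022e23 = 0.004970 mol.
Photons absorbed: 0.691 × 0.004970 = 0.003434 mol.
Product formed: 0.383 × 0.003434 = 0.001315 mol.
Rate: 0.001315 mol / (737 s × 0.142 L) = 1.26e-5 M s⁻¹.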